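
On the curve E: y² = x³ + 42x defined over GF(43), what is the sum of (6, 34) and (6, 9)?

O

The two points share x = 6 and their y-coordinates satisfy 34 + 9 ≡ 0 (mod 43), so they are inverses. Their sum is O.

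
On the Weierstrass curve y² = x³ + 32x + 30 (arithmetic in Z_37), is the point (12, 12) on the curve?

yes

y² = 12² ≡ 33; x³ + 32x + 30 = 2142 ≡ 33 (mod 37). 33 = 33.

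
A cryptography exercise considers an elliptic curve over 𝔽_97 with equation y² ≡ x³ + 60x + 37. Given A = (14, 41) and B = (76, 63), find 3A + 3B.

(32, 22)

First 3A:
Repeated addition: build up to 3A.
2A: tangent at (14, 41): λ = (3·14² + 60)/(2·41) ≡ 66/82. 82⁻¹ ≡ 84 (mod 97), so λ ≡ 66·84 ≡ 15.
  x = λ² - 14 - 14 = 225 - 28 ≡ 3; y = λ·(14 - 3) - 41 ≡ 27. → (3, 27)
3A: (3, 27) + (14, 41). λ = (41 - 27)/(14 - 3) ≡ 14/11 mod 97. 11⁻¹ ≡ 53 (mod 97), so λ ≡ 63.
  x = λ² - 3 - 14 = 3969 - 17 ≡ 72; y = λ·(3 - 72) - 27 ≡ 88. → (72, 88)
3A = (72, 88).
Next 3B:
Repeated addition: build up to 3B.
2B: tangent at (76, 63): λ = (3·76² + 60)/(2·63) ≡ 25/29. 29⁻¹ ≡ 87 (mod 97), so λ ≡ 25·87 ≡ 41.
  x = λ² - 76 - 76 = 1681 - 152 ≡ 74; y = λ·(76 - 74) - 63 ≡ 19. → (74, 19)
3B: (74, 19) + (76, 63). λ = (63 - 19)/(76 - 74) ≡ 44/2 mod 97. 2⁻¹ ≡ 49 (mod 97), so λ ≡ 22.
  x = λ² - 74 - 76 = 484 - 150 ≡ 43; y = λ·(74 - 43) - 19 ≡ 81. → (43, 81)
3B = (43, 81).
Finally 3A + 3B:
(72, 88) + (43, 81). λ = (81 - 88)/(43 - 72) ≡ 90/68 mod 97. 68⁻¹ ≡ 10 (mod 97), so λ ≡ 27.
  x = λ² - 72 - 43 = 729 - 115 ≡ 32; y = λ·(72 - 32) - 88 ≡ 22. → (32, 22)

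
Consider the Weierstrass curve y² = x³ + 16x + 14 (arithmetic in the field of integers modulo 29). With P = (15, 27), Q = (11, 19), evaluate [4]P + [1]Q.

First 4P:
Double-and-add on 4 = (100)₂. Start with P = (15, 27) for the leading 1-bit.
double: tangent at (15, 27): λ = (3·15² + 16)/(2·27) ≡ 24/25. 25⁻¹ ≡ 7 (mod 29), so λ ≡ 24·7 ≡ 23.
  x = λ² - 15 - 15 = 529 - 30 ≡ 6; y = λ·(15 - 6) - 27 ≡ 6. → (6, 6)
double: tangent at (6, 6): λ = (3·6² + 16)/(2·6) ≡ 8/12. 12⁻¹ ≡ 17 (mod 29), so λ ≡ 8·17 ≡ 20.
  x = λ² - 6 - 6 = 400 - 12 ≡ 11; y = λ·(6 - 11) - 6 ≡ 10. → (11, 10)
4P = (11, 10).
Finally 4P + Q:
(11, 10) + (11, 19): same x and y₁ ≡ -y₂, so the sum is ∞.

O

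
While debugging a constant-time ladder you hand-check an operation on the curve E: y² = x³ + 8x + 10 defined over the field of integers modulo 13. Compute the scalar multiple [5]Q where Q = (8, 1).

Repeated addition: build up to 5Q.
2Q: tangent at (8, 1): λ = (3·8² + 8)/(2·1) ≡ 5/2. 2⁻¹ ≡ 7 (mod 13) since 2·7 = 14 ≡ 1, so λ ≡ 5·7 ≡ 9.
  x = λ² - 8 - 8 = 81 - 16 ≡ 0; y = λ·(8 - 0) - 1 ≡ 6. → (0, 6)
3Q: (0, 6) + (8, 1). λ = (1 - 6)/(8 - 0) ≡ 8/8 mod 13. 8⁻¹ ≡ 5 (mod 13), so λ ≡ 1.
  x = λ² - 0 - 8 = 1 - 8 ≡ 6; y = λ·(0 - 6) - 6 ≡ 1. → (6, 1)
4Q: (6, 1) + (8, 1). λ = (1 - 1)/(8 - 6) ≡ 0/2 mod 13. 2⁻¹ ≡ 7 (mod 13), so λ ≡ 0.
  x = λ² - 6 - 8 = 0 - 14 ≡ 12; y = λ·(6 - 12) - 1 ≡ 12. → (12, 12)
5Q: (12, 12) + (8, 1). λ = (1 - 12)/(8 - 12) ≡ 2/9 mod 13. 9⁻¹ ≡ 3 (mod 13) since 9·3 = 27 ≡ 1, so λ ≡ 6.
  x = λ² - 12 - 8 = 36 - 20 ≡ 3; y = λ·(12 - 3) - 12 ≡ 3. → (3, 3)

(3, 3)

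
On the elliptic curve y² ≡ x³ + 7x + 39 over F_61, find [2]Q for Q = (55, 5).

(7, 59)

tangent at (55, 5): λ = (3·55² + 7)/(2·5) ≡ 54/10. 10⁻¹ ≡ 55 (mod 61), so λ ≡ 54·55 ≡ 42.
  x = λ² - 55 - 55 = 1764 - 110 ≡ 7; y = λ·(55 - 7) - 5 ≡ 59. → (7, 59)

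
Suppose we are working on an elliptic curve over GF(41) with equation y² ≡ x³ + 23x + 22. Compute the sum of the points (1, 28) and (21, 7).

(20, 35)

(1, 28) + (21, 7). λ = (7 - 28)/(21 - 1) ≡ 20/20 mod 41. 20⁻¹ ≡ 39 (mod 41), so λ ≡ 1.
  x = λ² - 1 - 21 = 1 - 22 ≡ 20; y = λ·(1 - 20) - 28 ≡ 35. → (20, 35)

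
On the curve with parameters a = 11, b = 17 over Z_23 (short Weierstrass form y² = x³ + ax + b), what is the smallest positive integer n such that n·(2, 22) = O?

8

2P: tangent at (2, 22): λ = (3·2² + 11)/(2·22) ≡ 0/21. 21⁻¹ ≡ 11 (mod 23), so λ ≡ 0·11 ≡ 0.
  x = λ² - 2 - 2 = 0 - 4 ≡ 19; y = λ·(2 - 19) - 22 ≡ 1. → (19, 1)
3P: (19, 1) + (2, 22). λ = (22 - 1)/(2 - 19) ≡ 21/6 mod 23. 6⁻¹ ≡ 4 (mod 23) since 6·4 = 24 ≡ 1, so λ ≡ 15.
  x = λ² - 19 - 2 = 225 - 21 ≡ 20; y = λ·(19 - 20) - 1 ≡ 7. → (20, 7)
4P: (20, 7) + (2, 22). λ = (22 - 7)/(2 - 20) ≡ 15/5 mod 23. 5⁻¹ ≡ 14 (mod 23), so λ ≡ 3.
  x = λ² - 20 - 2 = 9 - 22 ≡ 10; y = λ·(20 - 10) - 7 ≡ 0. → (10, 0)
5P: (10, 0) + (2, 22). λ = (22 - 0)/(2 - 10) ≡ 22/15 mod 23. 15⁻¹ ≡ 20 (mod 23) since 15·20 = 300 ≡ 1, so λ ≡ 3.
  x = λ² - 10 - 2 = 9 - 12 ≡ 20; y = λ·(10 - 20) - 0 ≡ 16. → (20, 16)
6P: (20, 16) + (2, 22). λ = (22 - 16)/(2 - 20) ≡ 6/5 mod 23. 5⁻¹ ≡ 14 (mod 23) since 5·14 = 70 ≡ 1, so λ ≡ 15.
  x = λ² - 20 - 2 = 225 - 22 ≡ 19; y = λ·(20 - 19) - 16 ≡ 22. → (19, 22)
7P: (19, 22) + (2, 22). λ = (22 - 22)/(2 - 19) ≡ 0/6 mod 23. 6⁻¹ ≡ 4 (mod 23), so λ ≡ 0.
  x = λ² - 19 - 2 = 0 - 21 ≡ 2; y = λ·(19 - 2) - 22 ≡ 1. → (2, 1)
8P: (2, 1) + (2, 22): same x and y₁ ≡ -y₂, so the sum is O.
8P = O, so the order is 8.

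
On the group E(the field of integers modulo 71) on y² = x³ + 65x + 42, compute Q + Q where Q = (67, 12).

tangent at (67, 12): λ = (3·67² + 65)/(2·12) ≡ 42/24. 24⁻¹ ≡ 3 (mod 71) since 24·3 = 72 ≡ 1, so λ ≡ 42·3 ≡ 55.
  x = λ² - 67 - 67 = 3025 - 134 ≡ 51; y = λ·(67 - 51) - 12 ≡ 16. → (51, 16)

(51, 16)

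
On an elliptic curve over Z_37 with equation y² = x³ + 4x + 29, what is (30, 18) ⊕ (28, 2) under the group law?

(30, 18) + (28, 2). λ = (2 - 18)/(28 - 30) ≡ 21/35 mod 37. 35⁻¹ ≡ 18 (mod 37) since 35·18 = 630 ≡ 1, so λ ≡ 8.
  x = λ² - 30 - 28 = 64 - 58 ≡ 6; y = λ·(30 - 6) - 18 ≡ 26. → (6, 26)

(6, 26)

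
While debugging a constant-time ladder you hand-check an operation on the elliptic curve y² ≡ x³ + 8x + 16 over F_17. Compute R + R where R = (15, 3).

tangent at (15, 3): λ = (3·15² + 8)/(2·3) ≡ 3/6. 6⁻¹ ≡ 3 (mod 17), so λ ≡ 3·3 ≡ 9.
  x = λ² - 15 - 15 = 81 - 30 ≡ 0; y = λ·(15 - 0) - 3 ≡ 13. → (0, 13)

(0, 13)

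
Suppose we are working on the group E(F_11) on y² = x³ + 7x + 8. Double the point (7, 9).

(8, 2)

tangent at (7, 9): λ = (3·7² + 7)/(2·9) ≡ 0/7. 7⁻¹ ≡ 8 (mod 11), so λ ≡ 0·8 ≡ 0.
  x = λ² - 7 - 7 = 0 - 14 ≡ 8; y = λ·(7 - 8) - 9 ≡ 2. → (8, 2)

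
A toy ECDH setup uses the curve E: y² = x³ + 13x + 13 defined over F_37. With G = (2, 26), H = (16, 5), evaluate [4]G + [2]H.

First 4G:
Double-and-add on 4 = (100)₂. Start with G = (2, 26) for the leading 1-bit.
double: tangent at (2, 26): λ = (3·2² + 13)/(2·26) ≡ 25/15. 15⁻¹ ≡ 5 (mod 37), so λ ≡ 25·5 ≡ 14.
  x = λ² - 2 - 2 = 196 - 4 ≡ 7; y = λ·(2 - 7) - 26 ≡ 15. → (7, 15)
double: tangent at (7, 15): λ = (3·7² + 13)/(2·15) ≡ 12/30. 30⁻¹ ≡ 21 (mod 37), so λ ≡ 12·21 ≡ 30.
  x = λ² - 7 - 7 = 900 - 14 ≡ 35; y = λ·(7 - 35) - 15 ≡ 33. → (35, 33)
4G = (35, 33).
Next 2H:
Repeated addition: build up to 2H.
2H: tangent at (16, 5): λ = (3·16² + 13)/(2·5) ≡ 4/10. 10⁻¹ ≡ 26 (mod 37), so λ ≡ 4·26 ≡ 30.
  x = λ² - 16 - 16 = 900 - 32 ≡ 17; y = λ·(16 - 17) - 5 ≡ 2. → (17, 2)
2H = (17, 2).
Finally 4G + 2H:
(35, 33) + (17, 2). λ = (2 - 33)/(17 - 35) ≡ 6/19 mod 37. 19⁻¹ ≡ 2 (mod 37) since 19·2 = 38 ≡ 1, so λ ≡ 12.
  x = λ² - 35 - 17 = 144 - 52 ≡ 18; y = λ·(35 - 18) - 33 ≡ 23. → (18, 23)

(18, 23)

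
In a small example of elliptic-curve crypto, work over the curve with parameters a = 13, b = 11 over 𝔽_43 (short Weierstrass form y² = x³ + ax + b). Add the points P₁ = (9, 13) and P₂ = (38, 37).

(9, 13) + (38, 37). λ = (37 - 13)/(38 - 9) ≡ 24/29 mod 43. 29⁻¹ ≡ 3 (mod 43), so λ ≡ 29.
  x = λ² - 9 - 38 = 841 - 47 ≡ 20; y = λ·(9 - 20) - 13 ≡ 12. → (20, 12)

(20, 12)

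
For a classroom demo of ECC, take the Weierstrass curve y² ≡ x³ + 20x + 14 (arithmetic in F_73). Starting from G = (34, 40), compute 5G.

Repeated addition: build up to 5G.
2G: tangent at (34, 40): λ = (3·34² + 20)/(2·40) ≡ 57/7. 7⁻¹ ≡ 21 (mod 73), so λ ≡ 57·21 ≡ 29.
  x = λ² - 34 - 34 = 841 - 68 ≡ 43; y = λ·(34 - 43) - 40 ≡ 64. → (43, 64)
3G: (43, 64) + (34, 40). λ = (40 - 64)/(34 - 43) ≡ 49/64 mod 73. 64⁻¹ ≡ 8 (mod 73), so λ ≡ 27.
  x = λ² - 43 - 34 = 729 - 77 ≡ 68; y = λ·(43 - 68) - 64 ≡ 64. → (68, 64)
4G: (68, 64) + (34, 40). λ = (40 - 64)/(34 - 68) ≡ 49/39 mod 73. 39⁻¹ ≡ 15 (mod 73), so λ ≡ 5.
  x = λ² - 68 - 34 = 25 - 102 ≡ 69; y = λ·(68 - 69) - 64 ≡ 4. → (69, 4)
5G: (69, 4) + (34, 40). λ = (40 - 4)/(34 - 69) ≡ 36/38 mod 73. 38⁻¹ ≡ 25 (mod 73) since 38·25 = 950 ≡ 1, so λ ≡ 24.
  x = λ² - 69 - 34 = 576 - 103 ≡ 35; y = λ·(69 - 35) - 4 ≡ 9. → (35, 9)

(35, 9)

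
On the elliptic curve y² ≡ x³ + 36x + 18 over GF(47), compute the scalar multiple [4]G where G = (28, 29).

Repeated addition: build up to 4G.
2G: tangent at (28, 29): λ = (3·28² + 36)/(2·29) ≡ 38/11. 11⁻¹ ≡ 30 (mod 47) since 11·30 = 330 ≡ 1, so λ ≡ 38·30 ≡ 12.
  x = λ² - 28 - 28 = 144 - 56 ≡ 41; y = λ·(28 - 41) - 29 ≡ 3. → (41, 3)
3G: (41, 3) + (28, 29). λ = (29 - 3)/(28 - 41) ≡ 26/34 mod 47. 34⁻¹ ≡ 18 (mod 47), so λ ≡ 45.
  x = λ² - 41 - 28 = 2025 - 69 ≡ 29; y = λ·(41 - 29) - 3 ≡ 20. → (29, 20)
4G: (29, 20) + (28, 29). λ = (29 - 20)/(28 - 29) ≡ 9/46 mod 47. 46⁻¹ ≡ 46 (mod 47), so λ ≡ 38.
  x = λ² - 29 - 28 = 1444 - 57 ≡ 24; y = λ·(29 - 24) - 20 ≡ 29. → (24, 29)

(24, 29)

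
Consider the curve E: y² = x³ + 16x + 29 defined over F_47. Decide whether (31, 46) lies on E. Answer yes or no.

y² = 46² ≡ 1; x³ + 16x + 29 = 30316 ≡ 1 (mod 47). 1 = 1.

yes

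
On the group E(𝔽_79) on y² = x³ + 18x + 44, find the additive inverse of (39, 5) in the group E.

-(39, 5) = (39, -5 mod 79) = (39, 74).

(39, 74)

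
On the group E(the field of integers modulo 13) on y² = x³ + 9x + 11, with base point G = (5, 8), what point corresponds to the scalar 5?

Double-and-add on 5 = (101)₂. Start with G = (5, 8) for the leading 1-bit.
double: tangent at (5, 8): λ = (3·5² + 9)/(2·8) ≡ 6/3. 3⁻¹ ≡ 9 (mod 13), so λ ≡ 6·9 ≡ 2.
  x = λ² - 5 - 5 = 4 - 10 ≡ 7; y = λ·(5 - 7) - 8 ≡ 1. → (7, 1)
double: tangent at (7, 1): λ = (3·7² + 9)/(2·1) ≡ 0/2. 2⁻¹ ≡ 7 (mod 13) since 2·7 = 14 ≡ 1, so λ ≡ 0·7 ≡ 0.
  x = λ² - 7 - 7 = 0 - 14 ≡ 12; y = λ·(7 - 12) - 1 ≡ 12. → (12, 12)
add G: (12, 12) + (5, 8). λ = (8 - 12)/(5 - 12) ≡ 9/6 mod 13. 6⁻¹ ≡ 11 (mod 13), so λ ≡ 8.
  x = λ² - 12 - 5 = 64 - 17 ≡ 8; y = λ·(12 - 8) - 12 ≡ 7. → (8, 7)

(8, 7)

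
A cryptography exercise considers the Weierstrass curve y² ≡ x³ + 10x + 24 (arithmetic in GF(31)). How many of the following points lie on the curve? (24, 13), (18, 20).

1

(24, 13): 13² ≡ 14, rhs ≡ 14 → on.
(18, 20): 20² ≡ 28, rhs ≡ 22 → off.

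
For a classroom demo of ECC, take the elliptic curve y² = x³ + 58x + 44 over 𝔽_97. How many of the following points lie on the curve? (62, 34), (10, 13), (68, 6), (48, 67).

(62, 34): 34² ≡ 89, rhs ≡ 50 → off.
(10, 13): 13² ≡ 72, rhs ≡ 72 → on.
(68, 6): 6² ≡ 36, rhs ≡ 66 → off.
(48, 67): 67² ≡ 27, rhs ≡ 27 → on.

2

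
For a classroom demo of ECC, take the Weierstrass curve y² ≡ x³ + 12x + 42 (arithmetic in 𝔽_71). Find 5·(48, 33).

Write P = (48, 33).
Double-and-add on 5 = (101)₂. Start with P = (48, 33) for the leading 1-bit.
double: tangent at (48, 33): λ = (3·48² + 12)/(2·33) ≡ 37/66. 66⁻¹ ≡ 14 (mod 71), so λ ≡ 37·14 ≡ 21.
  x = λ² - 48 - 48 = 441 - 96 ≡ 61; y = λ·(48 - 61) - 33 ≡ 49. → (61, 49)
double: tangent at (61, 49): λ = (3·61² + 12)/(2·49) ≡ 28/27. 27⁻¹ ≡ 50 (mod 71), so λ ≡ 28·50 ≡ 51.
  x = λ² - 61 - 61 = 2601 - 122 ≡ 65; y = λ·(61 - 65) - 49 ≡ 31. → (65, 31)
add P: (65, 31) + (48, 33). λ = (33 - 31)/(48 - 65) ≡ 2/54 mod 71. 54⁻¹ ≡ 25 (mod 71) since 54·25 = 1350 ≡ 1, so λ ≡ 50.
  x = λ² - 65 - 48 = 2500 - 113 ≡ 44; y = λ·(65 - 44) - 31 ≡ 25. → (44, 25)

(44, 25)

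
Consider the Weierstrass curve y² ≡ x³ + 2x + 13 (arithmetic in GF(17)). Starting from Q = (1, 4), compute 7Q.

(10, 9)

Double-and-add on 7 = (111)₂. Start with Q = (1, 4) for the leading 1-bit.
double: tangent at (1, 4): λ = (3·1² + 2)/(2·4) ≡ 5/8. 8⁻¹ ≡ 15 (mod 17) since 8·15 = 120 ≡ 1, so λ ≡ 5·15 ≡ 7.
  x = λ² - 1 - 1 = 49 - 2 ≡ 13; y = λ·(1 - 13) - 4 ≡ 14. → (13, 14)
add Q: (13, 14) + (1, 4). λ = (4 - 14)/(1 - 13) ≡ 7/5 mod 17. 5⁻¹ ≡ 7 (mod 17), so λ ≡ 15.
  x = λ² - 13 - 1 = 225 - 14 ≡ 7; y = λ·(13 - 7) - 14 ≡ 8. → (7, 8)
double: tangent at (7, 8): λ = (3·7² + 2)/(2·8) ≡ 13/16. 16⁻¹ ≡ 16 (mod 17) since 16·16 = 256 ≡ 1, so λ ≡ 13·16 ≡ 4.
  x = λ² - 7 - 7 = 16 - 14 ≡ 2; y = λ·(7 - 2) - 8 ≡ 12. → (2, 12)
add Q: (2, 12) + (1, 4). λ = (4 - 12)/(1 - 2) ≡ 9/16 mod 17. 16⁻¹ ≡ 16 (mod 17) since 16·16 = 256 ≡ 1, so λ ≡ 8.
  x = λ² - 2 - 1 = 64 - 3 ≡ 10; y = λ·(2 - 10) - 12 ≡ 9. → (10, 9)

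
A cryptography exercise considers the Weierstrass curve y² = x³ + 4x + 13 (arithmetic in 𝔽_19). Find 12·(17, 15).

(8, 14)

Write P = (17, 15).
Double-and-add on 12 = (1100)₂. Start with P = (17, 15) for the leading 1-bit.
double: tangent at (17, 15): λ = (3·17² + 4)/(2·15) ≡ 16/11. 11⁻¹ ≡ 7 (mod 19), so λ ≡ 16·7 ≡ 17.
  x = λ² - 17 - 17 = 289 - 34 ≡ 8; y = λ·(17 - 8) - 15 ≡ 5. → (8, 5)
add P: (8, 5) + (17, 15). λ = (15 - 5)/(17 - 8) ≡ 10/9 mod 19. 9⁻¹ ≡ 17 (mod 19), so λ ≡ 18.
  x = λ² - 8 - 17 = 324 - 25 ≡ 14; y = λ·(8 - 14) - 5 ≡ 1. → (14, 1)
double: tangent at (14, 1): λ = (3·14² + 4)/(2·1) ≡ 3/2. 2⁻¹ ≡ 10 (mod 19), so λ ≡ 3·10 ≡ 11.
  x = λ² - 14 - 14 = 121 - 28 ≡ 17; y = λ·(14 - 17) - 1 ≡ 4. → (17, 4)
double: tangent at (17, 4): λ = (3·17² + 4)/(2·4) ≡ 16/8. 8⁻¹ ≡ 12 (mod 19), so λ ≡ 16·12 ≡ 2.
  x = λ² - 17 - 17 = 4 - 34 ≡ 8; y = λ·(17 - 8) - 4 ≡ 14. → (8, 14)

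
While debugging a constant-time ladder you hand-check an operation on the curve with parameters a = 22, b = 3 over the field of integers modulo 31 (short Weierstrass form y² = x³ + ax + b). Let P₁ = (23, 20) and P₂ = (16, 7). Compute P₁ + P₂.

(10, 13)

(23, 20) + (16, 7). λ = (7 - 20)/(16 - 23) ≡ 18/24 mod 31. 24⁻¹ ≡ 22 (mod 31), so λ ≡ 24.
  x = λ² - 23 - 16 = 576 - 39 ≡ 10; y = λ·(23 - 10) - 20 ≡ 13. → (10, 13)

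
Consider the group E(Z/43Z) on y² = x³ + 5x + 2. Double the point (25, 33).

tangent at (25, 33): λ = (3·25² + 5)/(2·33) ≡ 31/23. 23⁻¹ ≡ 15 (mod 43) since 23·15 = 345 ≡ 1, so λ ≡ 31·15 ≡ 35.
  x = λ² - 25 - 25 = 1225 - 50 ≡ 14; y = λ·(25 - 14) - 33 ≡ 8. → (14, 8)

(14, 8)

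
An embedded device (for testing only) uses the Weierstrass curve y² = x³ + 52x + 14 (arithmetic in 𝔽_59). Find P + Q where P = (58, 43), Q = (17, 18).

(58, 43) + (17, 18). λ = (18 - 43)/(17 - 58) ≡ 34/18 mod 59. 18⁻¹ ≡ 23 (mod 59) since 18·23 = 414 ≡ 1, so λ ≡ 15.
  x = λ² - 58 - 17 = 225 - 75 ≡ 32; y = λ·(58 - 32) - 43 ≡ 52. → (32, 52)

(32, 52)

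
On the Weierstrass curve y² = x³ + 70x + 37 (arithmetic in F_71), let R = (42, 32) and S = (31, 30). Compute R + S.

(35, 8)

(42, 32) + (31, 30). λ = (30 - 32)/(31 - 42) ≡ 69/60 mod 71. 60⁻¹ ≡ 58 (mod 71), so λ ≡ 26.
  x = λ² - 42 - 31 = 676 - 73 ≡ 35; y = λ·(42 - 35) - 32 ≡ 8. → (35, 8)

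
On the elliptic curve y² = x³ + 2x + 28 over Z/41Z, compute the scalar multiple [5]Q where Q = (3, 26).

(10, 8)

Double-and-add on 5 = (101)₂. Start with Q = (3, 26) for the leading 1-bit.
double: tangent at (3, 26): λ = (3·3² + 2)/(2·26) ≡ 29/11. 11⁻¹ ≡ 15 (mod 41) since 11·15 = 165 ≡ 1, so λ ≡ 29·15 ≡ 25.
  x = λ² - 3 - 3 = 625 - 6 ≡ 4; y = λ·(3 - 4) - 26 ≡ 31. → (4, 31)
double: tangent at (4, 31): λ = (3·4² + 2)/(2·31) ≡ 9/21. 21⁻¹ ≡ 2 (mod 41), so λ ≡ 9·2 ≡ 18.
  x = λ² - 4 - 4 = 324 - 8 ≡ 29; y = λ·(4 - 29) - 31 ≡ 11. → (29, 11)
add Q: (29, 11) + (3, 26). λ = (26 - 11)/(3 - 29) ≡ 15/15 mod 41. 15⁻¹ ≡ 11 (mod 41), so λ ≡ 1.
  x = λ² - 29 - 3 = 1 - 32 ≡ 10; y = λ·(29 - 10) - 11 ≡ 8. → (10, 8)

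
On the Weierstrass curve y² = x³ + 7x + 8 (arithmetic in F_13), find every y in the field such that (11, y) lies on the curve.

x³ + 7x + 8 = 1416 ≡ 12 (mod 13).
Square roots of 12 mod 13: 5 and 8 (since 5² = 25 ≡ 12).

5, 8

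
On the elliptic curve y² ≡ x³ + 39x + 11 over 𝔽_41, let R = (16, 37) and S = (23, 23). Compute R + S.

(16, 37) + (23, 23). λ = (23 - 37)/(23 - 16) ≡ 27/7 mod 41. 7⁻¹ ≡ 6 (mod 41), so λ ≡ 39.
  x = λ² - 16 - 23 = 1521 - 39 ≡ 6; y = λ·(16 - 6) - 37 ≡ 25. → (6, 25)

(6, 25)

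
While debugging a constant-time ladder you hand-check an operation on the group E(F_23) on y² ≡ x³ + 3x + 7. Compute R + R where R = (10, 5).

tangent at (10, 5): λ = (3·10² + 3)/(2·5) ≡ 4/10. 10⁻¹ ≡ 7 (mod 23) since 10·7 = 70 ≡ 1, so λ ≡ 4·7 ≡ 5.
  x = λ² - 10 - 10 = 25 - 20 ≡ 5; y = λ·(10 - 5) - 5 ≡ 20. → (5, 20)

(5, 20)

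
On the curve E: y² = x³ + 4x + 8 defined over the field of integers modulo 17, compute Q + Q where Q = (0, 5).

(9, 5)

tangent at (0, 5): λ = (3·0² + 4)/(2·5) ≡ 4/10. 10⁻¹ ≡ 12 (mod 17), so λ ≡ 4·12 ≡ 14.
  x = λ² - 0 - 0 = 196 - 0 ≡ 9; y = λ·(0 - 9) - 5 ≡ 5. → (9, 5)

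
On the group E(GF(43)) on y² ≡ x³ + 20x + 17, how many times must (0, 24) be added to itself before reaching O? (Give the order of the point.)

2P: tangent at (0, 24): λ = (3·0² + 20)/(2·24) ≡ 20/5. 5⁻¹ ≡ 26 (mod 43) since 5·26 = 130 ≡ 1, so λ ≡ 20·26 ≡ 4.
  x = λ² - 0 - 0 = 16 - 0 ≡ 16; y = λ·(0 - 16) - 24 ≡ 41. → (16, 41)
3P: (16, 41) + (0, 24). λ = (24 - 41)/(0 - 16) ≡ 26/27 mod 43. 27⁻¹ ≡ 8 (mod 43), so λ ≡ 36.
  x = λ² - 16 - 0 = 1296 - 16 ≡ 33; y = λ·(16 - 33) - 41 ≡ 35. → (33, 35)
4P: (33, 35) + (0, 24). λ = (24 - 35)/(0 - 33) ≡ 32/10 mod 43. 10⁻¹ ≡ 13 (mod 43) since 10·13 = 130 ≡ 1, so λ ≡ 29.
  x = λ² - 33 - 0 = 841 - 33 ≡ 34; y = λ·(33 - 34) - 35 ≡ 22. → (34, 22)
5P: (34, 22) + (0, 24). λ = (24 - 22)/(0 - 34) ≡ 2/9 mod 43. 9⁻¹ ≡ 24 (mod 43), so λ ≡ 5.
  x = λ² - 34 - 0 = 25 - 34 ≡ 34; y = λ·(34 - 34) - 22 ≡ 21. → (34, 21)
6P: (34, 21) + (0, 24). λ = (24 - 21)/(0 - 34) ≡ 3/9 mod 43. 9⁻¹ ≡ 24 (mod 43) since 9·24 = 216 ≡ 1, so λ ≡ 29.
  x = λ² - 34 - 0 = 841 - 34 ≡ 33; y = λ·(34 - 33) - 21 ≡ 8. → (33, 8)
7P: (33, 8) + (0, 24). λ = (24 - 8)/(0 - 33) ≡ 16/10 mod 43. 10⁻¹ ≡ 13 (mod 43), so λ ≡ 36.
  x = λ² - 33 - 0 = 1296 - 33 ≡ 16; y = λ·(33 - 16) - 8 ≡ 2. → (16, 2)
8P: (16, 2) + (0, 24). λ = (24 - 2)/(0 - 16) ≡ 22/27 mod 43. 27⁻¹ ≡ 8 (mod 43) since 27·8 = 216 ≡ 1, so λ ≡ 4.
  x = λ² - 16 - 0 = 16 - 16 ≡ 0; y = λ·(16 - 0) - 2 ≡ 19. → (0, 19)
9P: (0, 19) + (0, 24): same x and y₁ ≡ -y₂, so the sum is O.
9P = O, so the order is 9.

9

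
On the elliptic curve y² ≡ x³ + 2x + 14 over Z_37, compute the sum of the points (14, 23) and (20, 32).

(14, 23) + (20, 32). λ = (32 - 23)/(20 - 14) ≡ 9/6 mod 37. 6⁻¹ ≡ 31 (mod 37) since 6·31 = 186 ≡ 1, so λ ≡ 20.
  x = λ² - 14 - 20 = 400 - 34 ≡ 33; y = λ·(14 - 33) - 23 ≡ 4. → (33, 4)

(33, 4)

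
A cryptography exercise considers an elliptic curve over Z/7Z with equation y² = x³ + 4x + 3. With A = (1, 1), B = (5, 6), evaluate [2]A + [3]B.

(5, 6)

First 2A:
Repeated addition: build up to 2A.
2A: tangent at (1, 1): λ = (3·1² + 4)/(2·1) ≡ 0/2. 2⁻¹ ≡ 4 (mod 7) since 2·4 = 8 ≡ 1, so λ ≡ 0·4 ≡ 0.
  x = λ² - 1 - 1 = 0 - 2 ≡ 5; y = λ·(1 - 5) - 1 ≡ 6. → (5, 6)
2A = (5, 6).
Next 3B:
Repeated addition: build up to 3B.
2B: tangent at (5, 6): λ = (3·5² + 4)/(2·6) ≡ 2/5. 5⁻¹ ≡ 3 (mod 7), so λ ≡ 2·3 ≡ 6.
  x = λ² - 5 - 5 = 36 - 10 ≡ 5; y = λ·(5 - 5) - 6 ≡ 1. → (5, 1)
3B: (5, 1) + (5, 6): same x and y₁ ≡ -y₂, so the sum is the point at infinity.
3B = the point at infinity.
Finally 2A + 3B:
(5, 6) + the point at infinity = (5, 6) (identity).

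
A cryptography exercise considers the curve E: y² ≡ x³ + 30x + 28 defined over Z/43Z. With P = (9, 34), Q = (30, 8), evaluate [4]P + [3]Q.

First 4P:
Repeated addition: build up to 4P.
2P: tangent at (9, 34): λ = (3·9² + 30)/(2·34) ≡ 15/25. 25⁻¹ ≡ 31 (mod 43), so λ ≡ 15·31 ≡ 35.
  x = λ² - 9 - 9 = 1225 - 18 ≡ 3; y = λ·(9 - 3) - 34 ≡ 4. → (3, 4)
3P: (3, 4) + (9, 34). λ = (34 - 4)/(9 - 3) ≡ 30/6 mod 43. 6⁻¹ ≡ 36 (mod 43), so λ ≡ 5.
  x = λ² - 3 - 9 = 25 - 12 ≡ 13; y = λ·(3 - 13) - 4 ≡ 32. → (13, 32)
4P: (13, 32) + (9, 34). λ = (34 - 32)/(9 - 13) ≡ 2/39 mod 43. 39⁻¹ ≡ 32 (mod 43), so λ ≡ 21.
  x = λ² - 13 - 9 = 441 - 22 ≡ 32; y = λ·(13 - 32) - 32 ≡ 42. → (32, 42)
4P = (32, 42).
Next 3Q:
Repeated addition: build up to 3Q.
2Q: tangent at (30, 8): λ = (3·30² + 30)/(2·8) ≡ 21/16. 16⁻¹ ≡ 35 (mod 43) since 16·35 = 560 ≡ 1, so λ ≡ 21·35 ≡ 4.
  x = λ² - 30 - 30 = 16 - 60 ≡ 42; y = λ·(30 - 42) - 8 ≡ 30. → (42, 30)
3Q: (42, 30) + (30, 8). λ = (8 - 30)/(30 - 42) ≡ 21/31 mod 43. 31⁻¹ ≡ 25 (mod 43), so λ ≡ 9.
  x = λ² - 42 - 30 = 81 - 72 ≡ 9; y = λ·(42 - 9) - 30 ≡ 9. → (9, 9)
3Q = (9, 9).
Finally 4P + 3Q:
(32, 42) + (9, 9). λ = (9 - 42)/(9 - 32) ≡ 10/20 mod 43. 20⁻¹ ≡ 28 (mod 43) since 20·28 = 560 ≡ 1, so λ ≡ 22.
  x = λ² - 32 - 9 = 484 - 41 ≡ 13; y = λ·(32 - 13) - 42 ≡ 32. → (13, 32)

(13, 32)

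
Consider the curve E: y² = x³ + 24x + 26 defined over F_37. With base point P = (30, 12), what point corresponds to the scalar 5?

(34, 36)

Repeated addition: build up to 5P.
2P: tangent at (30, 12): λ = (3·30² + 24)/(2·12) ≡ 23/24. 24⁻¹ ≡ 17 (mod 37), so λ ≡ 23·17 ≡ 21.
  x = λ² - 30 - 30 = 441 - 60 ≡ 11; y = λ·(30 - 11) - 12 ≡ 17. → (11, 17)
3P: (11, 17) + (30, 12). λ = (12 - 17)/(30 - 11) ≡ 32/19 mod 37. 19⁻¹ ≡ 2 (mod 37) since 19·2 = 38 ≡ 1, so λ ≡ 27.
  x = λ² - 11 - 30 = 729 - 41 ≡ 22; y = λ·(11 - 22) - 17 ≡ 19. → (22, 19)
4P: (22, 19) + (30, 12). λ = (12 - 19)/(30 - 22) ≡ 30/8 mod 37. 8⁻¹ ≡ 14 (mod 37), so λ ≡ 13.
  x = λ² - 22 - 30 = 169 - 52 ≡ 6; y = λ·(22 - 6) - 19 ≡ 4. → (6, 4)
5P: (6, 4) + (30, 12). λ = (12 - 4)/(30 - 6) ≡ 8/24 mod 37. 24⁻¹ ≡ 17 (mod 37), so λ ≡ 25.
  x = λ² - 6 - 30 = 625 - 36 ≡ 34; y = λ·(6 - 34) - 4 ≡ 36. → (34, 36)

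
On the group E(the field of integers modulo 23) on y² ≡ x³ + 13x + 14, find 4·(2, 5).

Write G = (2, 5).
Double-and-add on 4 = (100)₂. Start with G = (2, 5) for the leading 1-bit.
double: tangent at (2, 5): λ = (3·2² + 13)/(2·5) ≡ 2/10. 10⁻¹ ≡ 7 (mod 23) since 10·7 = 70 ≡ 1, so λ ≡ 2·7 ≡ 14.
  x = λ² - 2 - 2 = 196 - 4 ≡ 8; y = λ·(2 - 8) - 5 ≡ 3. → (8, 3)
double: tangent at (8, 3): λ = (3·8² + 13)/(2·3) ≡ 21/6. 6⁻¹ ≡ 4 (mod 23), so λ ≡ 21·4 ≡ 15.
  x = λ² - 8 - 8 = 225 - 16 ≡ 2; y = λ·(8 - 2) - 3 ≡ 18. → (2, 18)

(2, 18)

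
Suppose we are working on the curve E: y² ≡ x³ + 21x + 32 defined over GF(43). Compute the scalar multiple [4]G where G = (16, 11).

(36, 31)

Double-and-add on 4 = (100)₂. Start with G = (16, 11) for the leading 1-bit.
double: tangent at (16, 11): λ = (3·16² + 21)/(2·11) ≡ 15/22. 22⁻¹ ≡ 2 (mod 43), so λ ≡ 15·2 ≡ 30.
  x = λ² - 16 - 16 = 900 - 32 ≡ 8; y = λ·(16 - 8) - 11 ≡ 14. → (8, 14)
double: tangent at (8, 14): λ = (3·8² + 21)/(2·14) ≡ 41/28. 28⁻¹ ≡ 20 (mod 43), so λ ≡ 41·20 ≡ 3.
  x = λ² - 8 - 8 = 9 - 16 ≡ 36; y = λ·(8 - 36) - 14 ≡ 31. → (36, 31)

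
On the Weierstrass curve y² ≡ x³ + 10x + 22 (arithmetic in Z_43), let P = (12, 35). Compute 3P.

Repeated addition: build up to 3P.
2P: tangent at (12, 35): λ = (3·12² + 10)/(2·35) ≡ 12/27. 27⁻¹ ≡ 8 (mod 43), so λ ≡ 12·8 ≡ 10.
  x = λ² - 12 - 12 = 100 - 24 ≡ 33; y = λ·(12 - 33) - 35 ≡ 13. → (33, 13)
3P: (33, 13) + (12, 35). λ = (35 - 13)/(12 - 33) ≡ 22/22 mod 43. 22⁻¹ ≡ 2 (mod 43) since 22·2 = 44 ≡ 1, so λ ≡ 1.
  x = λ² - 33 - 12 = 1 - 45 ≡ 42; y = λ·(33 - 42) - 13 ≡ 21. → (42, 21)

(42, 21)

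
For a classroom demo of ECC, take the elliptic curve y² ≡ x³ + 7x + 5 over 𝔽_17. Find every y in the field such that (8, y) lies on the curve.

none

x³ + 7x + 5 = 573 ≡ 12 (mod 17).
12 is a non-residue mod 17; no y exists.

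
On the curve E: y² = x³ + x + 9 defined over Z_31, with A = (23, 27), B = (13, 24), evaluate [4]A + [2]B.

First 4A:
Double-and-add on 4 = (100)₂. Start with A = (23, 27) for the leading 1-bit.
double: tangent at (23, 27): λ = (3·23² + 1)/(2·27) ≡ 7/23. 23⁻¹ ≡ 27 (mod 31), so λ ≡ 7·27 ≡ 3.
  x = λ² - 23 - 23 = 9 - 46 ≡ 25; y = λ·(23 - 25) - 27 ≡ 29. → (25, 29)
double: tangent at (25, 29): λ = (3·25² + 1)/(2·29) ≡ 16/27. 27⁻¹ ≡ 23 (mod 31) since 27·23 = 621 ≡ 1, so λ ≡ 16·23 ≡ 27.
  x = λ² - 25 - 25 = 729 - 50 ≡ 28; y = λ·(25 - 28) - 29 ≡ 14. → (28, 14)
4A = (28, 14).
Next 2B:
Repeated addition: build up to 2B.
2B: tangent at (13, 24): λ = (3·13² + 1)/(2·24) ≡ 12/17. 17⁻¹ ≡ 11 (mod 31) since 17·11 = 187 ≡ 1, so λ ≡ 12·11 ≡ 8.
  x = λ² - 13 - 13 = 64 - 26 ≡ 7; y = λ·(13 - 7) - 24 ≡ 24. → (7, 24)
2B = (7, 24).
Finally 4A + 2B:
(28, 14) + (7, 24). λ = (24 - 14)/(7 - 28) ≡ 10/10 mod 31. 10⁻¹ ≡ 28 (mod 31), so λ ≡ 1.
  x = λ² - 28 - 7 = 1 - 35 ≡ 28; y = λ·(28 - 28) - 14 ≡ 17. → (28, 17)

(28, 17)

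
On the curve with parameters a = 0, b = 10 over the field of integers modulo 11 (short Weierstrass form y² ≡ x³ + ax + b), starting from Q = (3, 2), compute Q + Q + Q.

Repeated addition: build up to 3Q.
2Q: tangent at (3, 2): λ = (3·3² + 0)/(2·2) ≡ 5/4. 4⁻¹ ≡ 3 (mod 11), so λ ≡ 5·3 ≡ 4.
  x = λ² - 3 - 3 = 16 - 6 ≡ 10; y = λ·(3 - 10) - 2 ≡ 3. → (10, 3)
3Q: (10, 3) + (3, 2). λ = (2 - 3)/(3 - 10) ≡ 10/4 mod 11. 4⁻¹ ≡ 3 (mod 11), so λ ≡ 8.
  x = λ² - 10 - 3 = 64 - 13 ≡ 7; y = λ·(10 - 7) - 3 ≡ 10. → (7, 10)

(7, 10)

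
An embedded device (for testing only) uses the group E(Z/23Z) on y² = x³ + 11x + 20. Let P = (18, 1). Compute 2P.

(19, 2)

tangent at (18, 1): λ = (3·18² + 11)/(2·1) ≡ 17/2. 2⁻¹ ≡ 12 (mod 23) since 2·12 = 24 ≡ 1, so λ ≡ 17·12 ≡ 20.
  x = λ² - 18 - 18 = 400 - 36 ≡ 19; y = λ·(18 - 19) - 1 ≡ 2. → (19, 2)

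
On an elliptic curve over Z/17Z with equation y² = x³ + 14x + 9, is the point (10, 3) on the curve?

no

y² = 3² ≡ 9; x³ + 14x + 9 = 1149 ≡ 10 (mod 17). 9 ≠ 10.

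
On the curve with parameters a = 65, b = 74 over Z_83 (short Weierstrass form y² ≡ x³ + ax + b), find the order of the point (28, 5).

3

2P: tangent at (28, 5): λ = (3·28² + 65)/(2·5) ≡ 10/10. 10⁻¹ ≡ 25 (mod 83) since 10·25 = 250 ≡ 1, so λ ≡ 10·25 ≡ 1.
  x = λ² - 28 - 28 = 1 - 56 ≡ 28; y = λ·(28 - 28) - 5 ≡ 78. → (28, 78)
3P: (28, 78) + (28, 5): same x and y₁ ≡ -y₂, so the sum is 𝒪.
3P = 𝒪, so the order is 3.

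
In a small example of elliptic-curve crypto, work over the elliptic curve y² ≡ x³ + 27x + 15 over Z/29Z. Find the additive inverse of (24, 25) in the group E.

-(24, 25) = (24, -25 mod 29) = (24, 4).

(24, 4)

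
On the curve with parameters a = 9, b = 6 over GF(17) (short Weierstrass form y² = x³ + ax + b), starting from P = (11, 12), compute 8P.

Repeated addition: build up to 8P.
2P: tangent at (11, 12): λ = (3·11² + 9)/(2·12) ≡ 15/7. 7⁻¹ ≡ 5 (mod 17), so λ ≡ 15·5 ≡ 7.
  x = λ² - 11 - 11 = 49 - 22 ≡ 10; y = λ·(11 - 10) - 12 ≡ 12. → (10, 12)
3P: (10, 12) + (11, 12). λ = (12 - 12)/(11 - 10) ≡ 0/1 mod 17. 1⁻¹ ≡ 1 (mod 17) since 1·1 = 1 ≡ 1, so λ ≡ 0.
  x = λ² - 10 - 11 = 0 - 21 ≡ 13; y = λ·(10 - 13) - 12 ≡ 5. → (13, 5)
4P: (13, 5) + (11, 12). λ = (12 - 5)/(11 - 13) ≡ 7/15 mod 17. 15⁻¹ ≡ 8 (mod 17), so λ ≡ 5.
  x = λ² - 13 - 11 = 25 - 24 ≡ 1; y = λ·(13 - 1) - 5 ≡ 4. → (1, 4)
5P: (1, 4) + (11, 12). λ = (12 - 4)/(11 - 1) ≡ 8/10 mod 17. 10⁻¹ ≡ 12 (mod 17) since 10·12 = 120 ≡ 1, so λ ≡ 11.
  x = λ² - 1 - 11 = 121 - 12 ≡ 7; y = λ·(1 - 7) - 4 ≡ 15. → (7, 15)
6P: (7, 15) + (11, 12). λ = (12 - 15)/(11 - 7) ≡ 14/4 mod 17. 4⁻¹ ≡ 13 (mod 17) since 4·13 = 52 ≡ 1, so λ ≡ 12.
  x = λ² - 7 - 11 = 144 - 18 ≡ 7; y = λ·(7 - 7) - 15 ≡ 2. → (7, 2)
7P: (7, 2) + (11, 12). λ = (12 - 2)/(11 - 7) ≡ 10/4 mod 17. 4⁻¹ ≡ 13 (mod 17), so λ ≡ 11.
  x = λ² - 7 - 11 = 121 - 18 ≡ 1; y = λ·(7 - 1) - 2 ≡ 13. → (1, 13)
8P: (1, 13) + (11, 12). λ = (12 - 13)/(11 - 1) ≡ 16/10 mod 17. 10⁻¹ ≡ 12 (mod 17) since 10·12 = 120 ≡ 1, so λ ≡ 5.
  x = λ² - 1 - 11 = 25 - 12 ≡ 13; y = λ·(1 - 13) - 13 ≡ 12. → (13, 12)

(13, 12)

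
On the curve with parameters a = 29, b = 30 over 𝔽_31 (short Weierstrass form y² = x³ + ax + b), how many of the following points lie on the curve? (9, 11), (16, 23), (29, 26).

2

(9, 11): 11² ≡ 28, rhs ≡ 28 → on.
(16, 23): 23² ≡ 2, rhs ≡ 2 → on.
(29, 26): 26² ≡ 25, rhs ≡ 26 → off.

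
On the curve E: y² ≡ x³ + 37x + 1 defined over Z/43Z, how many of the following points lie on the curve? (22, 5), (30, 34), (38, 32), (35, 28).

(22, 5): 5² ≡ 25, rhs ≡ 25 → on.
(30, 34): 34² ≡ 38, rhs ≡ 32 → off.
(38, 32): 32² ≡ 35, rhs ≡ 35 → on.
(35, 28): 28² ≡ 10, rhs ≡ 10 → on.

3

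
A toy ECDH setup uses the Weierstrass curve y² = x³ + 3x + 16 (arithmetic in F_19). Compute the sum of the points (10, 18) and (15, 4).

(10, 18) + (15, 4). λ = (4 - 18)/(15 - 10) ≡ 5/5 mod 19. 5⁻¹ ≡ 4 (mod 19), so λ ≡ 1.
  x = λ² - 10 - 15 = 1 - 25 ≡ 14; y = λ·(10 - 14) - 18 ≡ 16. → (14, 16)

(14, 16)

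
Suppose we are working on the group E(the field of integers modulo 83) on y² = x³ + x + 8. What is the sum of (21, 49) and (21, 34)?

O

The two points share x = 21 and their y-coordinates satisfy 49 + 34 ≡ 0 (mod 83), so they are inverses. Their sum is ∞.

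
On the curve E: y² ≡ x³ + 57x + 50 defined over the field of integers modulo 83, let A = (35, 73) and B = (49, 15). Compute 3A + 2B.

(75, 59)

First 3A:
Repeated addition: build up to 3A.
2A: tangent at (35, 73): λ = (3·35² + 57)/(2·73) ≡ 80/63. 63⁻¹ ≡ 29 (mod 83) since 63·29 = 1827 ≡ 1, so λ ≡ 80·29 ≡ 79.
  x = λ² - 35 - 35 = 6241 - 70 ≡ 29; y = λ·(35 - 29) - 73 ≡ 69. → (29, 69)
3A: (29, 69) + (35, 73). λ = (73 - 69)/(35 - 29) ≡ 4/6 mod 83. 6⁻¹ ≡ 14 (mod 83), so λ ≡ 56.
  x = λ² - 29 - 35 = 3136 - 64 ≡ 1; y = λ·(29 - 1) - 69 ≡ 5. → (1, 5)
3A = (1, 5).
Next 2B:
Repeated addition: build up to 2B.
2B: tangent at (49, 15): λ = (3·49² + 57)/(2·15) ≡ 39/30. 30⁻¹ ≡ 36 (mod 83), so λ ≡ 39·36 ≡ 76.
  x = λ² - 49 - 49 = 5776 - 98 ≡ 34; y = λ·(49 - 34) - 15 ≡ 46. → (34, 46)
2B = (34, 46).
Finally 3A + 2B:
(1, 5) + (34, 46). λ = (46 - 5)/(34 - 1) ≡ 41/33 mod 83. 33⁻¹ ≡ 78 (mod 83), so λ ≡ 44.
  x = λ² - 1 - 34 = 1936 - 35 ≡ 75; y = λ·(1 - 75) - 5 ≡ 59. → (75, 59)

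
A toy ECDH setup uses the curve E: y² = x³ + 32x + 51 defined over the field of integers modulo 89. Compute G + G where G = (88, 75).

(87, 35)

tangent at (88, 75): λ = (3·88² + 32)/(2·75) ≡ 35/61. 61⁻¹ ≡ 54 (mod 89), so λ ≡ 35·54 ≡ 21.
  x = λ² - 88 - 88 = 441 - 176 ≡ 87; y = λ·(88 - 87) - 75 ≡ 35. → (87, 35)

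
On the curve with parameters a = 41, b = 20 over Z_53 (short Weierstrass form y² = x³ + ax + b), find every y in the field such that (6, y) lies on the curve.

x³ + 41x + 20 = 482 ≡ 5 (mod 53).
5 is a non-residue mod 53; no y exists.

none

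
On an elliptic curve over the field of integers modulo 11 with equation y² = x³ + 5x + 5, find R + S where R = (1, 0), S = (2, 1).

(1, 0) + (2, 1). λ = (1 - 0)/(2 - 1) ≡ 1/1 mod 11. 1⁻¹ ≡ 1 (mod 11) since 1·1 = 1 ≡ 1, so λ ≡ 1.
  x = λ² - 1 - 2 = 1 - 3 ≡ 9; y = λ·(1 - 9) - 0 ≡ 3. → (9, 3)

(9, 3)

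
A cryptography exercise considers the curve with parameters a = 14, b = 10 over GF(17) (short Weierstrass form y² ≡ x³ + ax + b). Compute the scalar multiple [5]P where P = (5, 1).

Repeated addition: build up to 5P.
2P: tangent at (5, 1): λ = (3·5² + 14)/(2·1) ≡ 4/2. 2⁻¹ ≡ 9 (mod 17), so λ ≡ 4·9 ≡ 2.
  x = λ² - 5 - 5 = 4 - 10 ≡ 11; y = λ·(5 - 11) - 1 ≡ 4. → (11, 4)
3P: (11, 4) + (5, 1). λ = (1 - 4)/(5 - 11) ≡ 14/11 mod 17. 11⁻¹ ≡ 14 (mod 17) since 11·14 = 154 ≡ 1, so λ ≡ 9.
  x = λ² - 11 - 5 = 81 - 16 ≡ 14; y = λ·(11 - 14) - 4 ≡ 3. → (14, 3)
4P: (14, 3) + (5, 1). λ = (1 - 3)/(5 - 14) ≡ 15/8 mod 17. 8⁻¹ ≡ 15 (mod 17), so λ ≡ 4.
  x = λ² - 14 - 5 = 16 - 19 ≡ 14; y = λ·(14 - 14) - 3 ≡ 14. → (14, 14)
5P: (14, 14) + (5, 1). λ = (1 - 14)/(5 - 14) ≡ 4/8 mod 17. 8⁻¹ ≡ 15 (mod 17), so λ ≡ 9.
  x = λ² - 14 - 5 = 81 - 19 ≡ 11; y = λ·(14 - 11) - 14 ≡ 13. → (11, 13)

(11, 13)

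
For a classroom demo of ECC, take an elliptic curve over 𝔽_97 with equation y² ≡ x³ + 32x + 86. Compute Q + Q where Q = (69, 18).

(68, 59)

tangent at (69, 18): λ = (3·69² + 32)/(2·18) ≡ 56/36. 36⁻¹ ≡ 62 (mod 97), so λ ≡ 56·62 ≡ 77.
  x = λ² - 69 - 69 = 5929 - 138 ≡ 68; y = λ·(69 - 68) - 18 ≡ 59. → (68, 59)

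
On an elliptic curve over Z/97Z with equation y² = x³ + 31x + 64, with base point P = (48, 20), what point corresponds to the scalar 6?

Repeated addition: build up to 6P.
2P: tangent at (48, 20): λ = (3·48² + 31)/(2·20) ≡ 56/40. 40⁻¹ ≡ 17 (mod 97), so λ ≡ 56·17 ≡ 79.
  x = λ² - 48 - 48 = 6241 - 96 ≡ 34; y = λ·(48 - 34) - 20 ≡ 19. → (34, 19)
3P: (34, 19) + (48, 20). λ = (20 - 19)/(48 - 34) ≡ 1/14 mod 97. 14⁻¹ ≡ 7 (mod 97) since 14·7 = 98 ≡ 1, so λ ≡ 7.
  x = λ² - 34 - 48 = 49 - 82 ≡ 64; y = λ·(34 - 64) - 19 ≡ 62. → (64, 62)
4P: (64, 62) + (48, 20). λ = (20 - 62)/(48 - 64) ≡ 55/81 mod 97. 81⁻¹ ≡ 6 (mod 97) since 81·6 = 486 ≡ 1, so λ ≡ 39.
  x = λ² - 64 - 48 = 1521 - 112 ≡ 51; y = λ·(64 - 51) - 62 ≡ 57. → (51, 57)
5P: (51, 57) + (48, 20). λ = (20 - 57)/(48 - 51) ≡ 60/94 mod 97. 94⁻¹ ≡ 32 (mod 97) since 94·32 = 3008 ≡ 1, so λ ≡ 77.
  x = λ² - 51 - 48 = 5929 - 99 ≡ 10; y = λ·(51 - 10) - 57 ≡ 93. → (10, 93)
6P: (10, 93) + (48, 20). λ = (20 - 93)/(48 - 10) ≡ 24/38 mod 97. 38⁻¹ ≡ 23 (mod 97), so λ ≡ 67.
  x = λ² - 10 - 48 = 4489 - 58 ≡ 66; y = λ·(10 - 66) - 93 ≡ 35. → (66, 35)

(66, 35)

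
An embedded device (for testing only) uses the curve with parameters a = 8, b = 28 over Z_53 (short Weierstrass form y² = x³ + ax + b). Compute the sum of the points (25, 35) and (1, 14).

(17, 25)

(25, 35) + (1, 14). λ = (14 - 35)/(1 - 25) ≡ 32/29 mod 53. 29⁻¹ ≡ 11 (mod 53), so λ ≡ 34.
  x = λ² - 25 - 1 = 1156 - 26 ≡ 17; y = λ·(25 - 17) - 35 ≡ 25. → (17, 25)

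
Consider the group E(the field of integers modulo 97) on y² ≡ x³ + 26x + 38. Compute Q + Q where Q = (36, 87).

(89, 71)

tangent at (36, 87): λ = (3·36² + 26)/(2·87) ≡ 34/77. 77⁻¹ ≡ 63 (mod 97), so λ ≡ 34·63 ≡ 8.
  x = λ² - 36 - 36 = 64 - 72 ≡ 89; y = λ·(36 - 89) - 87 ≡ 71. → (89, 71)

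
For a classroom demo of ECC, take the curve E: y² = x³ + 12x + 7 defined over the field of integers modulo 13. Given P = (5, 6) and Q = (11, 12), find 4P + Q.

O

First 4P:
Repeated addition: build up to 4P.
2P: tangent at (5, 6): λ = (3·5² + 12)/(2·6) ≡ 9/12. 12⁻¹ ≡ 12 (mod 13) since 12·12 = 144 ≡ 1, so λ ≡ 9·12 ≡ 4.
  x = λ² - 5 - 5 = 16 - 10 ≡ 6; y = λ·(5 - 6) - 6 ≡ 3. → (6, 3)
3P: (6, 3) + (5, 6). λ = (6 - 3)/(5 - 6) ≡ 3/12 mod 13. 12⁻¹ ≡ 12 (mod 13), so λ ≡ 10.
  x = λ² - 6 - 5 = 100 - 11 ≡ 11; y = λ·(6 - 11) - 3 ≡ 12. → (11, 12)
4P: (11, 12) + (5, 6). λ = (6 - 12)/(5 - 11) ≡ 7/7 mod 13. 7⁻¹ ≡ 2 (mod 13) since 7·2 = 14 ≡ 1, so λ ≡ 1.
  x = λ² - 11 - 5 = 1 - 16 ≡ 11; y = λ·(11 - 11) - 12 ≡ 1. → (11, 1)
4P = (11, 1).
Finally 4P + Q:
(11, 1) + (11, 12): same x and y₁ ≡ -y₂, so the sum is O.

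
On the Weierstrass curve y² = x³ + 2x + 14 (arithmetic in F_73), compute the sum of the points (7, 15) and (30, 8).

(7, 15) + (30, 8). λ = (8 - 15)/(30 - 7) ≡ 66/23 mod 73. 23⁻¹ ≡ 54 (mod 73), so λ ≡ 60.
  x = λ² - 7 - 30 = 3600 - 37 ≡ 59; y = λ·(7 - 59) - 15 ≡ 4. → (59, 4)

(59, 4)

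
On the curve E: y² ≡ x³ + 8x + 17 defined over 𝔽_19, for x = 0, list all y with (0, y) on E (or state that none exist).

x³ + 8x + 17 = 17 ≡ 17 (mod 19).
Square roots of 17 mod 19: 6 and 13 (since 6² = 36 ≡ 17).

6, 13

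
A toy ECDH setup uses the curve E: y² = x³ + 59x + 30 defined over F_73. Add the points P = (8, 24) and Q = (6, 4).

(8, 24) + (6, 4). λ = (4 - 24)/(6 - 8) ≡ 53/71 mod 73. 71⁻¹ ≡ 36 (mod 73), so λ ≡ 10.
  x = λ² - 8 - 6 = 100 - 14 ≡ 13; y = λ·(8 - 13) - 24 ≡ 72. → (13, 72)

(13, 72)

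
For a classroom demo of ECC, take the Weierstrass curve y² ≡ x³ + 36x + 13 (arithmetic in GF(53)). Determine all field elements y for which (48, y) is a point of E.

x³ + 36x + 13 = 112333 ≡ 26 (mod 53).
26 is a non-residue mod 53; no y exists.

none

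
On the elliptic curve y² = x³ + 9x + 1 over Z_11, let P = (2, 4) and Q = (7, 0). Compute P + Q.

(2, 4) + (7, 0). λ = (0 - 4)/(7 - 2) ≡ 7/5 mod 11. 5⁻¹ ≡ 9 (mod 11), so λ ≡ 8.
  x = λ² - 2 - 7 = 64 - 9 ≡ 0; y = λ·(2 - 0) - 4 ≡ 1. → (0, 1)

(0, 1)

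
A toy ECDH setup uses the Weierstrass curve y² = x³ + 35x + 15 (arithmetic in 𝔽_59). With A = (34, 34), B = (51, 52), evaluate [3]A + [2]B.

(3, 18)

First 3A:
Repeated addition: build up to 3A.
2A: tangent at (34, 34): λ = (3·34² + 35)/(2·34) ≡ 22/9. 9⁻¹ ≡ 46 (mod 59), so λ ≡ 22·46 ≡ 9.
  x = λ² - 34 - 34 = 81 - 68 ≡ 13; y = λ·(34 - 13) - 34 ≡ 37. → (13, 37)
3A: (13, 37) + (34, 34). λ = (34 - 37)/(34 - 13) ≡ 56/21 mod 59. 21⁻¹ ≡ 45 (mod 59) since 21·45 = 945 ≡ 1, so λ ≡ 42.
  x = λ² - 13 - 34 = 1764 - 47 ≡ 6; y = λ·(13 - 6) - 37 ≡ 21. → (6, 21)
3A = (6, 21).
Next 2B:
Repeated addition: build up to 2B.
2B: tangent at (51, 52): λ = (3·51² + 35)/(2·52) ≡ 50/45. 45⁻¹ ≡ 21 (mod 59) since 45·21 = 945 ≡ 1, so λ ≡ 50·21 ≡ 47.
  x = λ² - 51 - 51 = 2209 - 102 ≡ 42; y = λ·(51 - 42) - 52 ≡ 17. → (42, 17)
2B = (42, 17).
Finally 3A + 2B:
(6, 21) + (42, 17). λ = (17 - 21)/(42 - 6) ≡ 55/36 mod 59. 36⁻¹ ≡ 41 (mod 59), so λ ≡ 13.
  x = λ² - 6 - 42 = 169 - 48 ≡ 3; y = λ·(6 - 3) - 21 ≡ 18. → (3, 18)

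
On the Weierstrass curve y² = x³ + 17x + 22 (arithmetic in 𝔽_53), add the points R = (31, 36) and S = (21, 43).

(37, 0)

(31, 36) + (21, 43). λ = (43 - 36)/(21 - 31) ≡ 7/43 mod 53. 43⁻¹ ≡ 37 (mod 53) since 43·37 = 1591 ≡ 1, so λ ≡ 47.
  x = λ² - 31 - 21 = 2209 - 52 ≡ 37; y = λ·(31 - 37) - 36 ≡ 0. → (37, 0)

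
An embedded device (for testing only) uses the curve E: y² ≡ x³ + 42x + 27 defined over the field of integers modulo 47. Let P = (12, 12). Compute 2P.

tangent at (12, 12): λ = (3·12² + 42)/(2·12) ≡ 4/24. 24⁻¹ ≡ 2 (mod 47), so λ ≡ 4·2 ≡ 8.
  x = λ² - 12 - 12 = 64 - 24 ≡ 40; y = λ·(12 - 40) - 12 ≡ 46. → (40, 46)

(40, 46)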